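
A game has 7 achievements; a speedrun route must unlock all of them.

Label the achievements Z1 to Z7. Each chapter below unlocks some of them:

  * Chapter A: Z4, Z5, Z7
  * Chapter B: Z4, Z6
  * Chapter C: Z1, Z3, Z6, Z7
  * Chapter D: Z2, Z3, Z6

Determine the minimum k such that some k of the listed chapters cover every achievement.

3

Take {A, C, D}. Their union is {Z1, Z2, Z3, Z4, Z5, Z6, Z7}, which is all 7 achievements.
Only C contains Z1, so C is forced; the remaining 3 achievements need at least 2 more chapters (each remaining chapter adds at most 2) — so at least 3 chapters are needed, and 3 is optimal.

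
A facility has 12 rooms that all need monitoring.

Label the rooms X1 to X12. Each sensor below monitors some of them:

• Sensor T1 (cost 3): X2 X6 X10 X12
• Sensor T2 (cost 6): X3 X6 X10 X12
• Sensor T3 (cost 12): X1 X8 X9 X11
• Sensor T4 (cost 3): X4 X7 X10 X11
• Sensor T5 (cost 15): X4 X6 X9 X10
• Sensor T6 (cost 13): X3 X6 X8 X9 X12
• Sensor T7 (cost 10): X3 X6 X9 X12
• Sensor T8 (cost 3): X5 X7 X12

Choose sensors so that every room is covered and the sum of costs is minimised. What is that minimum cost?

27

T1, T2, T3, T4, T8 together cover every room (T1 ∪ T2 ∪ T3 ∪ T4 ∪ T8 = {X1, X2, X3, X4, X5, X6, X7, X8, X9, X10, X11, X12}); total cost 3 + 6 + 12 + 3 + 3 = 27.
No covering selection has total cost below 27.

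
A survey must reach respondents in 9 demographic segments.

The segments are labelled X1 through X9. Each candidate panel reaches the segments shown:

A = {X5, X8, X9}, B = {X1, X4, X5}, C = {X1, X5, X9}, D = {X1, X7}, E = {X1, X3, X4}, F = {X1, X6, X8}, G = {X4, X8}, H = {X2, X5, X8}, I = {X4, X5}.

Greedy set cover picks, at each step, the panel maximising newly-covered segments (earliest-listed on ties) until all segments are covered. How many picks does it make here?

5

Greedy: pick A (covers 3 new) → pick E (covers 3 new) → pick D (covers 1 new) → pick F (covers 1 new) → pick H (covers 1 new). Total picks: 5.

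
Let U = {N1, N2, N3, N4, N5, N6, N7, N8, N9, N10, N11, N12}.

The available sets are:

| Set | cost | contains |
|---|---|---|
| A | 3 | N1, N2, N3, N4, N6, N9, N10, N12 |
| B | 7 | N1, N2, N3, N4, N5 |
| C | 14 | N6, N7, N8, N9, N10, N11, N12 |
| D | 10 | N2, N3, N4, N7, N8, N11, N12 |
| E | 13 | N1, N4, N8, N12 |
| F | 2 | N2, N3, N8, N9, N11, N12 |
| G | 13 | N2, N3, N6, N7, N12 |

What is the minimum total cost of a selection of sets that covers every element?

20

A, B, D together cover every element (A ∪ B ∪ D = {N1, N2, N3, N4, N5, N6, N7, N8, N9, N10, N11, N12}); total cost 3 + 7 + 10 = 20.
The greedy pick F, A, B, D costs 22; no covering selection beats 20.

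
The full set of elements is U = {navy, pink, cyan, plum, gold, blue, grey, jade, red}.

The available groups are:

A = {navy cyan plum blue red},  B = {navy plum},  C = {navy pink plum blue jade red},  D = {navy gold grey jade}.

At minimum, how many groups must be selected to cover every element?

Take {A, C, D}. Their union is {navy, pink, cyan, plum, gold, blue, grey, jade, red}, which is all 9 elements.
Only C contains pink, so C is forced; the remaining 3 elements need at least 2 more groups (each remaining group adds at most 2) — so at least 3 groups are needed, and 3 is optimal.

3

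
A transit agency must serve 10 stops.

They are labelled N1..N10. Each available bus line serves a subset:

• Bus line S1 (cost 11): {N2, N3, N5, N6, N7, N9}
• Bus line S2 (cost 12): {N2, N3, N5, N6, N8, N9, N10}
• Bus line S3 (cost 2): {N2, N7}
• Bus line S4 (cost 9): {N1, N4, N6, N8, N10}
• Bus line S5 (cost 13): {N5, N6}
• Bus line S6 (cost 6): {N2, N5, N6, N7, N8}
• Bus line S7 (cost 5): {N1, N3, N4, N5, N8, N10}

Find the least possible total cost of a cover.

16

S1, S7 together cover every stop (S1 ∪ S7 = {N1, N2, N3, N4, N5, N6, N7, N8, N9, N10}); total cost 11 + 5 = 16.
The greedy pick S7, S3, S1 costs 18; no covering selection beats 16.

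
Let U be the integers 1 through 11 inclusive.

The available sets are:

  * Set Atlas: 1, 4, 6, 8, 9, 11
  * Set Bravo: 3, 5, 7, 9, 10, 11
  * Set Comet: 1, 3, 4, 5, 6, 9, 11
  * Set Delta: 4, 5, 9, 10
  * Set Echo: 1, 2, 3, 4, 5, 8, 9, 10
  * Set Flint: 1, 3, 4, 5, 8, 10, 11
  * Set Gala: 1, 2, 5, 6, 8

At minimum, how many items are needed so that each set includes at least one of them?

2

Take H = {6, 10}. Each listed set contains at least one of these, so H is a hitting set of size 2.
No single item lies in every set, so at least 2 are needed and 2 is optimal.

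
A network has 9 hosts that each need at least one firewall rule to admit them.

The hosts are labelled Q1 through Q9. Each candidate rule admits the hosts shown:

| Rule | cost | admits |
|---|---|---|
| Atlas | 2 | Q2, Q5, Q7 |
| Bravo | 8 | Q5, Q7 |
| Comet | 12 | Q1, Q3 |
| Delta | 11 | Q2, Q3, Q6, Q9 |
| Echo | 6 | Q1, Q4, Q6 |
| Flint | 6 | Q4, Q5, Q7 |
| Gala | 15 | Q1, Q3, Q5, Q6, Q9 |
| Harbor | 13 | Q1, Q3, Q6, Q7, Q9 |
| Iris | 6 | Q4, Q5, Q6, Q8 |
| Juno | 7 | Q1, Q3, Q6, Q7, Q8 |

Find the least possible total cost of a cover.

Atlas, Harbor, Iris together cover every host (Atlas ∪ Harbor ∪ Iris = {Q1, Q2, Q3, Q4, Q5, Q6, Q7, Q8, Q9}); total cost 2 + 13 + 6 = 21.
The greedy pick Atlas, Juno, Echo, Delta costs 26; no covering selection beats 21.

21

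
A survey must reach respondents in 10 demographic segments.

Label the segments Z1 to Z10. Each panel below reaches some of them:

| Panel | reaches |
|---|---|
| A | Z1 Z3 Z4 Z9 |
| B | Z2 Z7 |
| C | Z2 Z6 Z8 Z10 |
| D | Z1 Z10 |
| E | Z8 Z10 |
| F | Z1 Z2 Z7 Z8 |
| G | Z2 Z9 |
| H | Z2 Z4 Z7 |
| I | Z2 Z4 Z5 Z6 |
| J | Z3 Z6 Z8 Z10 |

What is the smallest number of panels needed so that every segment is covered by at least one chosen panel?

4

Take {A, C, F, I}. Their union is {Z1, Z2, Z3, Z4, Z5, Z6, Z7, Z8, Z9, Z10}, which is all 10 segments.
No 3 of the 10 panels cover everything (all 120 combinations miss at least one segment), so 4 is optimal.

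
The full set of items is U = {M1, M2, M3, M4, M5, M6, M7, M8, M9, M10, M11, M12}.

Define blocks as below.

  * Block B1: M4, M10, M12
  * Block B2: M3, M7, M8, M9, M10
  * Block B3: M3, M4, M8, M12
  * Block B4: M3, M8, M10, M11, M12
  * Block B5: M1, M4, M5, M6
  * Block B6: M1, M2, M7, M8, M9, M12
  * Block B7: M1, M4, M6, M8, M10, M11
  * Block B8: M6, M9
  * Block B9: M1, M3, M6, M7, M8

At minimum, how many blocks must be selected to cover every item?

3

B4 and B5 and B6 together: B4 ∪ B5 ∪ B6 = {M1, M2, M3, M4, M5, M6, M7, M8, M9, M10, M11, M12} — every item is covered.
Only B6 contains M2, so B6 is forced; the remaining 6 items need at least 2 more blocks (each remaining block adds at most 4) — so at least 3 blocks are needed, and 3 is optimal.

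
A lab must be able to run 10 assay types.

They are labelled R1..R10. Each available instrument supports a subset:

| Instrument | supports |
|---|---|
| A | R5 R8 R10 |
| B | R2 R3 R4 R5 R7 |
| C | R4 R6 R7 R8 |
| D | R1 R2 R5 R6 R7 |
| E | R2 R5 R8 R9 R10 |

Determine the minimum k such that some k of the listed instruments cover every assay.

B and D and E together: B ∪ D ∪ E = {R1, R2, R3, R4, R5, R6, R7, R8, R9, R10} — every assay is covered.
Only D contains R1, so D is forced; the remaining 5 assays need at least 2 more instruments (each remaining instrument adds at most 3) — so at least 3 instruments are needed, and 3 is optimal.

3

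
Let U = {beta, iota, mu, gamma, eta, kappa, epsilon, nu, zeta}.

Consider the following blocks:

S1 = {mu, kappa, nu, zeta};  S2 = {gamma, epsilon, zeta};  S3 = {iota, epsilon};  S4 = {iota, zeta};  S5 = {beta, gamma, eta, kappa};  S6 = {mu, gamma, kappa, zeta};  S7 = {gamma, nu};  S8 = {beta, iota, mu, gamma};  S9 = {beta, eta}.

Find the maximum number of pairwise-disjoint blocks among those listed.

S4, S7, S9 are pairwise disjoint (S4={iota,zeta}; S7={gamma,nu}; S9={beta,eta}).
Every remaining block overlaps one of these, and no 4 of the listed blocks are pairwise disjoint, so 3 is the maximum.

3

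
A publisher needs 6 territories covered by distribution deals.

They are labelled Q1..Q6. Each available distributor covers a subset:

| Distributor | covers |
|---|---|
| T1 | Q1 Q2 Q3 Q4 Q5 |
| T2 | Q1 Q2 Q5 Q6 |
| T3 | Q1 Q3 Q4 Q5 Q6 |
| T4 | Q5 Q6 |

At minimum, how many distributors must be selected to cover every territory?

T2 and T3 together: T2 ∪ T3 = {Q1, Q2, Q3, Q4, Q5, Q6} — every territory is covered.
No single distributor has all 6 territories (the largest, T1, has 5), so 2 is optimal.

2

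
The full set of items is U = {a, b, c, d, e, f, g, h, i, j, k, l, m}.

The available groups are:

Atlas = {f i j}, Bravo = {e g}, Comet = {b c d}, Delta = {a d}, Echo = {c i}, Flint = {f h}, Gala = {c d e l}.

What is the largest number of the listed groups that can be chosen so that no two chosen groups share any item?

4

Bravo, Delta, Echo, Flint are pairwise disjoint (Bravo={e,g}; Delta={a,d}; Echo={c,i}; Flint={f,h}).
Every remaining group overlaps one of these, and no 5 of the listed groups are pairwise disjoint, so 4 is the maximum.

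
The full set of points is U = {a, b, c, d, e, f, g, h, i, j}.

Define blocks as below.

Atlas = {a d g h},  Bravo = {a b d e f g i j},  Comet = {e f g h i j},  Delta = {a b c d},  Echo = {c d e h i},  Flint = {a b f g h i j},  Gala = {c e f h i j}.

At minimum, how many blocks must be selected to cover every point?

Comet and Delta cover everything between them: the union {a, b, c, d, e, f, g, h, i, j} is all of U.
No single block has all 10 points (the largest, Bravo, has 8), so 2 is optimal.

2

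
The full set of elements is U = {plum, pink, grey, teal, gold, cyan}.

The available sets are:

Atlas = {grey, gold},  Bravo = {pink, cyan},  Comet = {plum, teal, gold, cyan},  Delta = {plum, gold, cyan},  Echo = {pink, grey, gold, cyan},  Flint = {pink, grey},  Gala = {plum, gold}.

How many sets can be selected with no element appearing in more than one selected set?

Bravo, Gala are pairwise disjoint (Bravo={pink,cyan}; Gala={plum,gold}).
Every remaining set overlaps one of these, and no 3 of the listed sets are pairwise disjoint, so 2 is the maximum.

2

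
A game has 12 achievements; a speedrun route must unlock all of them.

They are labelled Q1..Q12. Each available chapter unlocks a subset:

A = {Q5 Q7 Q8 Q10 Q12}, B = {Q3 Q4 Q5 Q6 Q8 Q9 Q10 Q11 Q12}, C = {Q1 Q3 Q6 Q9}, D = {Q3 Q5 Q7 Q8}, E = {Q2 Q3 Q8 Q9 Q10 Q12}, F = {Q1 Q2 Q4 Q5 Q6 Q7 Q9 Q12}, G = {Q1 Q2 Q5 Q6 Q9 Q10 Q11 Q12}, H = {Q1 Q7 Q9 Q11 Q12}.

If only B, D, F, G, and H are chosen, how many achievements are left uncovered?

0

Union of B, D, F, G, H = {Q1, Q2, Q3, Q4, Q5, Q6, Q7, Q8, Q9, Q10, Q11, Q12} — that's every achievement, so 0 are uncovered.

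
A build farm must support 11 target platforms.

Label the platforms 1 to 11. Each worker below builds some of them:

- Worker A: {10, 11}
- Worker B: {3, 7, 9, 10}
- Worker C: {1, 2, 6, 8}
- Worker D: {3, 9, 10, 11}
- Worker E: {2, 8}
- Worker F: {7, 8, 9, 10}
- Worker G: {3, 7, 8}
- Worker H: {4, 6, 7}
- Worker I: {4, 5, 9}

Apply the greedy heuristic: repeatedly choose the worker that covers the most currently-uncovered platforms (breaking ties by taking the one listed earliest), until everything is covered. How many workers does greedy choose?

Greedy: pick B (covers 4 new) → pick C (covers 4 new) → pick I (covers 2 new) → pick A (covers 1 new). Total picks: 4.

4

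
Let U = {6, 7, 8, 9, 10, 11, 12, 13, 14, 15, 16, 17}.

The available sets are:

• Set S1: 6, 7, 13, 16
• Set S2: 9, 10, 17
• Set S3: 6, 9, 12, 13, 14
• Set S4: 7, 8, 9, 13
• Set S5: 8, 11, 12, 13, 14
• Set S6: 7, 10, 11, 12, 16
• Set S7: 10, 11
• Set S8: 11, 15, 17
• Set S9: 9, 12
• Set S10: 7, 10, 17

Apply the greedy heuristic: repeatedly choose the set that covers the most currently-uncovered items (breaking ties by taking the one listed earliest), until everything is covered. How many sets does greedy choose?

Greedy: pick S3 (covers 5 new) → pick S6 (covers 4 new) → pick S8 (covers 2 new) → pick S4 (covers 1 new). Total picks: 4.

4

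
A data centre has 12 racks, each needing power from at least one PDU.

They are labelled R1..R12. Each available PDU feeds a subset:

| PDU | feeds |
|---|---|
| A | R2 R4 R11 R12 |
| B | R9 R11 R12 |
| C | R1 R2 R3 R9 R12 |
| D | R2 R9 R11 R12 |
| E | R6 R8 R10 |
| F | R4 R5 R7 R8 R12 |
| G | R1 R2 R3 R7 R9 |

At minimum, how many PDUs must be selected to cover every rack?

A and E and F and G together: A ∪ E ∪ F ∪ G = {R1, R2, R3, R4, R5, R6, R7, R8, R9, R10, R11, R12} — every rack is covered.
No 3 of the 7 PDUs cover everything (all 35 combinations miss at least one rack), so 4 is optimal.

4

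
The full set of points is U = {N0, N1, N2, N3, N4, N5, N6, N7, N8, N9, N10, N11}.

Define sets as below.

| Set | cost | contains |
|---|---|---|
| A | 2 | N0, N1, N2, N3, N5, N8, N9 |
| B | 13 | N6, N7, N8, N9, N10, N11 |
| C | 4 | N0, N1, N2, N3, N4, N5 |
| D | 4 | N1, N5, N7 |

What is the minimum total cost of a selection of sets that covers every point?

B, C together cover every point (B ∪ C = {N0, N1, N2, N3, N4, N5, N6, N7, N8, N9, N10, N11}); total cost 13 + 4 = 17.
The greedy pick A, B, C costs 19; no covering selection beats 17.

17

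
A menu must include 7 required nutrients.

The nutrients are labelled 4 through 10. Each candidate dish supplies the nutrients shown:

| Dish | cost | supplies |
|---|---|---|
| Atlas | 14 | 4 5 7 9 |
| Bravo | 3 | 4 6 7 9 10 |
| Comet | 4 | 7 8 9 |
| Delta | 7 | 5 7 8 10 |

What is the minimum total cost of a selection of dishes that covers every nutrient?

10

Bravo, Delta together cover every nutrient (Bravo ∪ Delta = {4, 5, 6, 7, 8, 9, 10}); total cost 3 + 7 = 10.
No covering selection has total cost below 10.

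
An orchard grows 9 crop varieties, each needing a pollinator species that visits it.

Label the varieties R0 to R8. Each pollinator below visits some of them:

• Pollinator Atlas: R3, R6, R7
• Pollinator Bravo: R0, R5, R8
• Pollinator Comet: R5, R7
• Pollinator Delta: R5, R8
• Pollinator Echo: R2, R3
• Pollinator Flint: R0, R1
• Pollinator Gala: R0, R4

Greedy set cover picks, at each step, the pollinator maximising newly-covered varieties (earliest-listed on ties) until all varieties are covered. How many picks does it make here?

5

Greedy: pick Atlas (covers 3 new) → pick Bravo (covers 3 new) → pick Echo (covers 1 new) → pick Flint (covers 1 new) → pick Gala (covers 1 new). Total picks: 5.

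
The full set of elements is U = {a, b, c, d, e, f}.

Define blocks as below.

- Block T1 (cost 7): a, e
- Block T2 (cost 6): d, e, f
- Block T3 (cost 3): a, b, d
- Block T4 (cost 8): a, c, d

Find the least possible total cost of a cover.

17

T2, T3, T4 together cover every element (T2 ∪ T3 ∪ T4 = {a, b, c, d, e, f}); total cost 6 + 3 + 8 = 17.
No covering selection has total cost below 17.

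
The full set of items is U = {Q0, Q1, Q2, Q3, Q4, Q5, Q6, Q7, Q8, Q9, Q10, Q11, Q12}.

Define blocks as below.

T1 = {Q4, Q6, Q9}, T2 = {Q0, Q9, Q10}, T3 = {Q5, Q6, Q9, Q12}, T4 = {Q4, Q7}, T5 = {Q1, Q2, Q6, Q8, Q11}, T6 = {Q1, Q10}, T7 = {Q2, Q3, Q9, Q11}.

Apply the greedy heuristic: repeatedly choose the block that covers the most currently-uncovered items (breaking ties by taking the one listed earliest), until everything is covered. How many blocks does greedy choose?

5

Greedy: pick T5 (covers 5 new) → pick T2 (covers 3 new) → pick T3 (covers 2 new) → pick T4 (covers 2 new) → pick T7 (covers 1 new). Total picks: 5.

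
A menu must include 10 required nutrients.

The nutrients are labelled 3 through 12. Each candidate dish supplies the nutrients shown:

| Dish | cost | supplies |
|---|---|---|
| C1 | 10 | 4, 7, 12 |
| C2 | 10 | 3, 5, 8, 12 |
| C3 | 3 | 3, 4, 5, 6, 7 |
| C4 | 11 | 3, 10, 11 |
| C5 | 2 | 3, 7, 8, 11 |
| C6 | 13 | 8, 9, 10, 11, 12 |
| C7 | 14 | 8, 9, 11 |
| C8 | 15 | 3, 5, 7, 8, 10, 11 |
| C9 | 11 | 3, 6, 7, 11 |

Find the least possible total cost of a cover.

C3, C6 together cover every nutrient (C3 ∪ C6 = {3, 4, 5, 6, 7, 8, 9, 10, 11, 12}); total cost 3 + 13 = 16.
The greedy pick C5, C3, C6 costs 18; no covering selection beats 16.

16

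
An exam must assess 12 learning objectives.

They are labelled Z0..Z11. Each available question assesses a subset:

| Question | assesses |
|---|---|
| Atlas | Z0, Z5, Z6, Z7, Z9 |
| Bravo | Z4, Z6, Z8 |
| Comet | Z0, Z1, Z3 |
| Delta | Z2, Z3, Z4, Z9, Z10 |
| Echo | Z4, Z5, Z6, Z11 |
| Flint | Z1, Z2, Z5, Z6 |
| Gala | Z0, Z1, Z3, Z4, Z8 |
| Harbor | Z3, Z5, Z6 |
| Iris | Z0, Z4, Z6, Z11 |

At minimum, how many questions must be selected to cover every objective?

4

Atlas and Delta and Echo and Gala together: Atlas ∪ Delta ∪ Echo ∪ Gala = {Z0, Z1, Z2, Z3, Z4, Z5, Z6, Z7, Z8, Z9, Z10, Z11} — every objective is covered.
No 3 of the 9 questions cover everything (all 84 combinations miss at least one objective), so 4 is optimal.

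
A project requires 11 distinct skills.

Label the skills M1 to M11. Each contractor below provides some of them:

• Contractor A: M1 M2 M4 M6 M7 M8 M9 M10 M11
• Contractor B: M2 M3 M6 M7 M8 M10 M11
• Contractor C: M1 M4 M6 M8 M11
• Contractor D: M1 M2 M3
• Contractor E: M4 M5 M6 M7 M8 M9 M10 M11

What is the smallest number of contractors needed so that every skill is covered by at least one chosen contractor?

D and E together: D ∪ E = {M1, M2, M3, M4, M5, M6, M7, M8, M9, M10, M11} — every skill is covered.
No single contractor has all 11 skills (the largest, A, has 9), so 2 is optimal.

2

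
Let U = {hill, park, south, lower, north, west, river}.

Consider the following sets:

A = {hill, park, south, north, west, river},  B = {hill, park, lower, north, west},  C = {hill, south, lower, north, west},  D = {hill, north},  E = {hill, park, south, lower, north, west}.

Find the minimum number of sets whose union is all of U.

A and B together: A ∪ B = {hill, park, south, lower, north, west, river} — every point is covered.
No single set has all 7 points (the largest, A, has 6), so 2 is optimal.

2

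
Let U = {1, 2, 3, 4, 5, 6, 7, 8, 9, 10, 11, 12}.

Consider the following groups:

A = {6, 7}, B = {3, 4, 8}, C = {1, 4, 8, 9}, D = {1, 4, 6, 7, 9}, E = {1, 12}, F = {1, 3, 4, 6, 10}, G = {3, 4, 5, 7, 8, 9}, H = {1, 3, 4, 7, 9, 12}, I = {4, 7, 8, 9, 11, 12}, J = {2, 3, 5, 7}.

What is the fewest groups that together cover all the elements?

3

F and I and J together: F ∪ I ∪ J = {1, 2, 3, 4, 5, 6, 7, 8, 9, 10, 11, 12} — every element is covered.
Only J contains 2, so J is forced; the remaining 8 elements need at least 2 more groups (each remaining group adds at most 5) — so at least 3 groups are needed, and 3 is optimal.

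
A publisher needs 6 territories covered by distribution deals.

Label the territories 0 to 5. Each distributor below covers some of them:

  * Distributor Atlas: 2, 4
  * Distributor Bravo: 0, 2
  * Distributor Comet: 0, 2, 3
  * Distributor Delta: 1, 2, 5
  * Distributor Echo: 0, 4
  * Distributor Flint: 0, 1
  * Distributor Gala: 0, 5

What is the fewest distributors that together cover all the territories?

Atlas and Comet and Delta together: Atlas ∪ Comet ∪ Delta = {0, 1, 2, 3, 4, 5} — every territory is covered.
Only Comet contains 3, so Comet is forced; the remaining 3 territories need at least 2 more distributors (each remaining distributor adds at most 2) — so at least 3 distributors are needed, and 3 is optimal.

3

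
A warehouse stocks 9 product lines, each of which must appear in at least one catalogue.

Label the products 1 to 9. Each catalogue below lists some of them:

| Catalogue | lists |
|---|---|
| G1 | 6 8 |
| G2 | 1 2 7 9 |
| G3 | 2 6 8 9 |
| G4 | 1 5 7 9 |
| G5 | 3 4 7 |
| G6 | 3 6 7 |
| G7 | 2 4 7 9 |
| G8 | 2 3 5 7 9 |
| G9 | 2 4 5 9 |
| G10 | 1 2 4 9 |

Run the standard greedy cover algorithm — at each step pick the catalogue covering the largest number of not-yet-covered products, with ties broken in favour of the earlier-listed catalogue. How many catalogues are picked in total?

3

Greedy: pick G8 (covers 5 new) → pick G1 (covers 2 new) → pick G10 (covers 2 new). Total picks: 3.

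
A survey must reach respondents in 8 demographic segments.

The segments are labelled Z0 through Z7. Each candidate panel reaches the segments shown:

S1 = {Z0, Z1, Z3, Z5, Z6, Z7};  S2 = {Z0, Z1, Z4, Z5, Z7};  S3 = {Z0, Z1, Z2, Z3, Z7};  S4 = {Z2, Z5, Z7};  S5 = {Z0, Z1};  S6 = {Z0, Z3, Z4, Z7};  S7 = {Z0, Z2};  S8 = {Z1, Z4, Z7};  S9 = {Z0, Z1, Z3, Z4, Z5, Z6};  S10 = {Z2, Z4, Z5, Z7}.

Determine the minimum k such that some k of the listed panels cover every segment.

2

S9 and S10 together: S9 ∪ S10 = {Z0, Z1, Z2, Z3, Z4, Z5, Z6, Z7} — every segment is covered.
No single panel has all 8 segments (the largest, S1, has 6), so 2 is optimal.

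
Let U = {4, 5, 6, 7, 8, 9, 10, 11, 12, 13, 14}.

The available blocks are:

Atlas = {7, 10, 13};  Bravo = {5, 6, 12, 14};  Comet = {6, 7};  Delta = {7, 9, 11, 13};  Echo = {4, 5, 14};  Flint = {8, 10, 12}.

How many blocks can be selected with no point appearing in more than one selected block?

Delta, Echo, Flint are pairwise disjoint (Delta={7,9,11,13}; Echo={4,5,14}; Flint={8,10,12}).
Every remaining block overlaps one of these, and no 4 of the listed blocks are pairwise disjoint, so 3 is the maximum.

3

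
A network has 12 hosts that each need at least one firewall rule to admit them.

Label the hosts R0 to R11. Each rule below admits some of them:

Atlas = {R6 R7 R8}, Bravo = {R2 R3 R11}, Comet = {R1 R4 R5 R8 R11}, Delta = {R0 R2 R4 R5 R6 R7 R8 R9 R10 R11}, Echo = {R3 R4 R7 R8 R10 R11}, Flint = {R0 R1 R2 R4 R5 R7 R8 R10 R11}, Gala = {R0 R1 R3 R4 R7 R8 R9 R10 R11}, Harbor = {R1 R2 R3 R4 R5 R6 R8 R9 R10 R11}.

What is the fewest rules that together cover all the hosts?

2

Delta and Harbor together: Delta ∪ Harbor = {R0, R1, R2, R3, R4, R5, R6, R7, R8, R9, R10, R11} — every host is covered.
No single rule has all 12 hosts (the largest, Delta, has 10), so 2 is optimal.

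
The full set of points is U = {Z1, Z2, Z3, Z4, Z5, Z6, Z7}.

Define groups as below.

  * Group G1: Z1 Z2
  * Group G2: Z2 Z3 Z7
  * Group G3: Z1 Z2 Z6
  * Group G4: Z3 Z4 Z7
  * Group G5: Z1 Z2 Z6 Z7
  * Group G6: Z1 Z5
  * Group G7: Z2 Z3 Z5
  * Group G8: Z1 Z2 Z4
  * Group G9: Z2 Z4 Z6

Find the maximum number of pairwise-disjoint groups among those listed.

G6, G9 are pairwise disjoint (G6={Z1,Z5}; G9={Z2,Z4,Z6}).
Every remaining group overlaps one of these, and no 3 of the listed groups are pairwise disjoint, so 2 is the maximum.

2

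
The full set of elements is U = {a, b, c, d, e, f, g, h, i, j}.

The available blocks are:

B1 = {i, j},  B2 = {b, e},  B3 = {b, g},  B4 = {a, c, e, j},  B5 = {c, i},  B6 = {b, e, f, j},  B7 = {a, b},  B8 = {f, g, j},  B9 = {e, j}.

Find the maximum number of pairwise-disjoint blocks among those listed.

3

B5, B7, B8 are pairwise disjoint (B5={c,i}; B7={a,b}; B8={f,g,j}).
Every remaining block overlaps one of these, and no 4 of the listed blocks are pairwise disjoint, so 3 is the maximum.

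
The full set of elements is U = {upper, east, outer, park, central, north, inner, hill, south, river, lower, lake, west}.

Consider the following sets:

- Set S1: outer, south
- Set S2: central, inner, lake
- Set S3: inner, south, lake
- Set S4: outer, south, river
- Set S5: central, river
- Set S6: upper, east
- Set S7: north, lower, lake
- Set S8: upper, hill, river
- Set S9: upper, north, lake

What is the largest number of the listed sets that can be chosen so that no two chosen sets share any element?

4

S1, S5, S6, S7 are pairwise disjoint (S1={outer,south}; S5={central,river}; S6={upper,east}; S7={north,lower,lake}).
Every remaining set overlaps one of these, and no 5 of the listed sets are pairwise disjoint, so 4 is the maximum.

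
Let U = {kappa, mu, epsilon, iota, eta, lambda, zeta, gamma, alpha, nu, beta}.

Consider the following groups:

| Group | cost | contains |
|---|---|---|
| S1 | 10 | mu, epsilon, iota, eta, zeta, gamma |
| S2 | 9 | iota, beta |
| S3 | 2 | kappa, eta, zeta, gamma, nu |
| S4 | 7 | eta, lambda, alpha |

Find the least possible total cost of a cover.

28

S1, S2, S3, S4 together cover every item (S1 ∪ S2 ∪ S3 ∪ S4 = {kappa, mu, epsilon, iota, eta, lambda, zeta, gamma, alpha, nu, beta}); total cost 10 + 9 + 2 + 7 = 28.
No covering selection has total cost below 28.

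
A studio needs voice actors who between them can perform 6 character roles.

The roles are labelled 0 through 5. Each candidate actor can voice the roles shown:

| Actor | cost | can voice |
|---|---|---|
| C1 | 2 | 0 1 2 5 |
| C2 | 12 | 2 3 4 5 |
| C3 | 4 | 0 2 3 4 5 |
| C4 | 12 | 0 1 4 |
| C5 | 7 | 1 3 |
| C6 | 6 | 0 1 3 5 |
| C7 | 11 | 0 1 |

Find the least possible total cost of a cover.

C1, C3 together cover every role (C1 ∪ C3 = {0, 1, 2, 3, 4, 5}); total cost 2 + 4 = 6.
No covering selection has total cost below 6.

6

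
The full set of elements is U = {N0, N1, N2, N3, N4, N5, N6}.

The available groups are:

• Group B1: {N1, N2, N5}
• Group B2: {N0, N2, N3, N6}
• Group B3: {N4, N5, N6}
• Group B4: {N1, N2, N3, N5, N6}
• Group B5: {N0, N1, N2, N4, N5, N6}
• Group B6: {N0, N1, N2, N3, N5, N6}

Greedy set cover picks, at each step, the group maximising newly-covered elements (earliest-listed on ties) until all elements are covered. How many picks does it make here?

2

Greedy: pick B5 (covers 6 new) → pick B2 (covers 1 new). Total picks: 2.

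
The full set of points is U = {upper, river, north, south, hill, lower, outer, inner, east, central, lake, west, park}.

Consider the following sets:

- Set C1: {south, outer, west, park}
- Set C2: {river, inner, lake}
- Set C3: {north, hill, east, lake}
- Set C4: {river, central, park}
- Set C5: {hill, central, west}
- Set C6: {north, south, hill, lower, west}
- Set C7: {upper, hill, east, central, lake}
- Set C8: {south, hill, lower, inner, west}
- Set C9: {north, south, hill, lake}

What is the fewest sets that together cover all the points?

C1 and C2 and C6 and C7 together: C1 ∪ C2 ∪ C6 ∪ C7 = {upper, river, north, south, hill, lower, outer, inner, east, central, lake, west, park} — every point is covered.
No 3 of the 9 sets cover everything (all 84 combinations miss at least one point), so 4 is optimal.

4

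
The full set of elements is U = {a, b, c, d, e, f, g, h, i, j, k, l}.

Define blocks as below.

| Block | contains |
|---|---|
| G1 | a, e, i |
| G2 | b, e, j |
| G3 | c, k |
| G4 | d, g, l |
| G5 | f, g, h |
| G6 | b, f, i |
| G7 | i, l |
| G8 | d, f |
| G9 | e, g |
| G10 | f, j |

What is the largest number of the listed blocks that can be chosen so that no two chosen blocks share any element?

G2, G3, G5, G7 are pairwise disjoint (G2={b,e,j}; G3={c,k}; G5={f,g,h}; G7={i,l}).
Every remaining block overlaps one of these, and no 5 of the listed blocks are pairwise disjoint, so 4 is the maximum.

4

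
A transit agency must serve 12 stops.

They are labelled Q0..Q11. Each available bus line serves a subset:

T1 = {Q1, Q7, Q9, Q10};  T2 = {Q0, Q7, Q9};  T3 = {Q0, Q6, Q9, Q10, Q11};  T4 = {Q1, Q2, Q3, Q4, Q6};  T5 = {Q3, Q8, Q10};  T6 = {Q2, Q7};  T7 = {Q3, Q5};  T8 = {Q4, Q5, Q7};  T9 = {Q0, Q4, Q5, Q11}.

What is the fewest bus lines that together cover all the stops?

Take {T2, T4, T5, T9}. Their union is {Q0, Q1, Q2, Q3, Q4, Q5, Q6, Q7, Q8, Q9, Q10, Q11}, which is all 12 stops.
Only T5 contains Q8, so T5 is forced; the remaining 9 stops need at least 3 more bus lines (each remaining bus line adds at most 4) — so at least 4 bus lines are needed, and 4 is optimal.

4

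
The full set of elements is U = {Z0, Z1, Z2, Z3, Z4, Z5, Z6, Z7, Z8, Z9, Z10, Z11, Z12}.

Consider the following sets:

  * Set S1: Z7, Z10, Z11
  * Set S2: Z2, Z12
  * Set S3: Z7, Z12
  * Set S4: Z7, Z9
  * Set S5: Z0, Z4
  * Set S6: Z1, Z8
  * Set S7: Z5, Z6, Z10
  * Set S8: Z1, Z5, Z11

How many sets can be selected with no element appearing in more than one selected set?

5

S2, S4, S5, S6, S7 are pairwise disjoint (S2={Z2,Z12}; S4={Z7,Z9}; S5={Z0,Z4}; S6={Z1,Z8}; S7={Z5,Z6,Z10}).
Every remaining set overlaps one of these, and no 6 of the listed sets are pairwise disjoint, so 5 is the maximum.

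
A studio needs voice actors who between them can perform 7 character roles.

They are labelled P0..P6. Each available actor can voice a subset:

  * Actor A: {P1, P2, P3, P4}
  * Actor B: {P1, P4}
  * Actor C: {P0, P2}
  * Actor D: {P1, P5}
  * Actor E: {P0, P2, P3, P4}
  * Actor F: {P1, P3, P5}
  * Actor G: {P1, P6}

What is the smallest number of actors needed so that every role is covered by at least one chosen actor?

3

D and E and G together: D ∪ E ∪ G = {P0, P1, P2, P3, P4, P5, P6} — every role is covered.
Only G contains P6, so G is forced; the remaining 5 roles need at least 2 more actors (each remaining actor adds at most 4) — so at least 3 actors are needed, and 3 is optimal.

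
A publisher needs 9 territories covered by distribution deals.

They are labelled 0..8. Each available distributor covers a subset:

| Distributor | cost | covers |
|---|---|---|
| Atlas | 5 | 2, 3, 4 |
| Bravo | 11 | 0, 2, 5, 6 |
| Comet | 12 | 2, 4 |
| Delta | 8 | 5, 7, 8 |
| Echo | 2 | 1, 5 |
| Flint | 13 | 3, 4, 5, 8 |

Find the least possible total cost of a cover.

26

Atlas, Bravo, Delta, Echo together cover every territory (Atlas ∪ Bravo ∪ Delta ∪ Echo = {0, 1, 2, 3, 4, 5, 6, 7, 8}); total cost 5 + 11 + 8 + 2 = 26.
No covering selection has total cost below 26.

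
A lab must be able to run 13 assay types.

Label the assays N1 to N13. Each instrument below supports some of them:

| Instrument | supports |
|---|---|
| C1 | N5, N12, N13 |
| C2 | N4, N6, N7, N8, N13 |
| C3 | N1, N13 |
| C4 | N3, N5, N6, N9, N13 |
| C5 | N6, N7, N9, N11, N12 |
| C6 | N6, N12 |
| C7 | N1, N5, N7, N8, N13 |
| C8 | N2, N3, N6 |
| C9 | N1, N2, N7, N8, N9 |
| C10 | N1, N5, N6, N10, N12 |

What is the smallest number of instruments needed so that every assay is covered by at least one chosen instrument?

C2 and C5 and C8 and C10 together: C2 ∪ C5 ∪ C8 ∪ C10 = {N1, N2, N3, N4, N5, N6, N7, N8, N9, N10, N11, N12, N13} — every assay is covered.
No 3 of the 10 instruments cover everything (all 120 combinations miss at least one assay), so 4 is optimal.

4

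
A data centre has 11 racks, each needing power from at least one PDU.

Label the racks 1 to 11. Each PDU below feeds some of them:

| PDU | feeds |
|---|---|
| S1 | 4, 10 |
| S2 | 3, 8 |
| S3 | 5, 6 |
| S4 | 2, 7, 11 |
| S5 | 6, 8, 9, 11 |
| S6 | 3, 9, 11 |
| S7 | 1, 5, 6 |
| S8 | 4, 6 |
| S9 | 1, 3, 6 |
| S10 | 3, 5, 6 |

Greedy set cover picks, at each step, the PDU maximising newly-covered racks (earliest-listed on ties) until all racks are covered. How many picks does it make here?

Greedy: pick S5 (covers 4 new) → pick S1 (covers 2 new) → pick S4 (covers 2 new) → pick S7 (covers 2 new) → pick S2 (covers 1 new). Total picks: 5.

5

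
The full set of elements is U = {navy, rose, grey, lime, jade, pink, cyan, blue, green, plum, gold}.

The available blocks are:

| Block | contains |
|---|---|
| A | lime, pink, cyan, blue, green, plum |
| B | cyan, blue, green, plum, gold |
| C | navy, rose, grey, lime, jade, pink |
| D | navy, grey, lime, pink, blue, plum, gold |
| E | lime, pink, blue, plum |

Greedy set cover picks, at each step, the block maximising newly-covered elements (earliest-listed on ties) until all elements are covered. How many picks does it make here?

3

Greedy: pick D (covers 7 new) → pick A (covers 2 new) → pick C (covers 2 new). Total picks: 3.
(The true minimum cover uses only 2 blocks, so greedy is not optimal here.)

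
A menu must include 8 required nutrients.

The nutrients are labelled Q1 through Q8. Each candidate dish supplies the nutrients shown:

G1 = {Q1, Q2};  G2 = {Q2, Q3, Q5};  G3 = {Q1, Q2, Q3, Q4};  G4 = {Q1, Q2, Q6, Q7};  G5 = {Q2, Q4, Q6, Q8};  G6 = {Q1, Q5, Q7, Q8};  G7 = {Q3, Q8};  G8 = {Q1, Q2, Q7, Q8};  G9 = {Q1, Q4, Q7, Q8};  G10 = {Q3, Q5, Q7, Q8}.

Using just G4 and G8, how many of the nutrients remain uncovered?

3

Union of G4, G8 = {Q1, Q2, Q6, Q7, Q8}.
Not covered: Q3, Q4, Q5 — 3 nutrients.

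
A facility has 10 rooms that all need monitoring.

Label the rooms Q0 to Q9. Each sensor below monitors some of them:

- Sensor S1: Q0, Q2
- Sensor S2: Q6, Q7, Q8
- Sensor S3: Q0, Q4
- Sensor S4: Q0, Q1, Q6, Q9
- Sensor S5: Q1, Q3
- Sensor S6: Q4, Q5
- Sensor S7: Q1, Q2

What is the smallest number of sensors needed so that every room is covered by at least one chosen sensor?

5

S1 and S2 and S4 and S5 and S6 together: S1 ∪ S2 ∪ S4 ∪ S5 ∪ S6 = {Q0, Q1, Q2, Q3, Q4, Q5, Q6, Q7, Q8, Q9} — every room is covered.
No 4 of the 7 sensors cover everything (all 35 combinations miss at least one room), so 5 is optimal.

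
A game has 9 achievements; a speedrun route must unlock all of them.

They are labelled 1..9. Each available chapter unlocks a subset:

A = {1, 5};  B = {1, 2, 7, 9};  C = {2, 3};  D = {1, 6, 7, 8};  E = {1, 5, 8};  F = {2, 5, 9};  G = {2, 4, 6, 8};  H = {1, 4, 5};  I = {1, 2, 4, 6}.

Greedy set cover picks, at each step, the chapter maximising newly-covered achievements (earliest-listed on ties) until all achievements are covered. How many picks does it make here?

4

Greedy: pick B (covers 4 new) → pick G (covers 3 new) → pick A (covers 1 new) → pick C (covers 1 new). Total picks: 4.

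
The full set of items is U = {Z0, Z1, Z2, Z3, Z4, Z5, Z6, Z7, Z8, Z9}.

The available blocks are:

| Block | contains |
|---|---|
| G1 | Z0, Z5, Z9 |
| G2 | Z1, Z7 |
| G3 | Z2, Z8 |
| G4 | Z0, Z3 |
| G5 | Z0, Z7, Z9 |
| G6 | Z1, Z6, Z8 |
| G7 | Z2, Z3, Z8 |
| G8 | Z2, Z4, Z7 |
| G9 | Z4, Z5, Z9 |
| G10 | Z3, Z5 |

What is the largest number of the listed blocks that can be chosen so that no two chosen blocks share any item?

G2, G3, G4, G9 are pairwise disjoint (G2={Z1,Z7}; G3={Z2,Z8}; G4={Z0,Z3}; G9={Z4,Z5,Z9}).
Every remaining block overlaps one of these, and no 5 of the listed blocks are pairwise disjoint, so 4 is the maximum.

4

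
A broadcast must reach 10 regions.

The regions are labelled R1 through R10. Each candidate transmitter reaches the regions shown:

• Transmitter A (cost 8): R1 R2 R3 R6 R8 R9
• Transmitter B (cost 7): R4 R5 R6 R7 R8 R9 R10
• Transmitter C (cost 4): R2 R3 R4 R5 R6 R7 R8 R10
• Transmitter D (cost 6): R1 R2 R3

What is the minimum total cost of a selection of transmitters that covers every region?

12

A, C together cover every region (A ∪ C = {R1, R2, R3, R4, R5, R6, R7, R8, R9, R10}); total cost 8 + 4 = 12.
No covering selection has total cost below 12.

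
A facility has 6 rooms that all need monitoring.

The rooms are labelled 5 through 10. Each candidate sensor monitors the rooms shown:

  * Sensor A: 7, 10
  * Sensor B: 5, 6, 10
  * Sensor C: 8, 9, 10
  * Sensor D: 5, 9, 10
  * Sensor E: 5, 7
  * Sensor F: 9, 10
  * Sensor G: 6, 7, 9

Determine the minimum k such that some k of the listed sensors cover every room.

C and D and G together: C ∪ D ∪ G = {5, 6, 7, 8, 9, 10} — every room is covered.
Only C contains 8, so C is forced; the remaining 3 rooms need at least 2 more sensors (each remaining sensor adds at most 2) — so at least 3 sensors are needed, and 3 is optimal.

3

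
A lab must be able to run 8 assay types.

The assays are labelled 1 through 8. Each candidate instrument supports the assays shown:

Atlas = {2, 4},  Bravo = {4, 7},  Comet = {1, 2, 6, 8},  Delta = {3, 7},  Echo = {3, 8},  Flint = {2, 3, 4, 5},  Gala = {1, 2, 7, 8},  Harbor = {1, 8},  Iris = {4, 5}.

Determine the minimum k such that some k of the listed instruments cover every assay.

Take {Bravo, Comet, Flint}. Their union is {1, 2, 3, 4, 5, 6, 7, 8}, which is all 8 assays.
Only Comet contains 6, so Comet is forced; the remaining 4 assays need at least 2 more instruments (each remaining instrument adds at most 3) — so at least 3 instruments are needed, and 3 is optimal.

3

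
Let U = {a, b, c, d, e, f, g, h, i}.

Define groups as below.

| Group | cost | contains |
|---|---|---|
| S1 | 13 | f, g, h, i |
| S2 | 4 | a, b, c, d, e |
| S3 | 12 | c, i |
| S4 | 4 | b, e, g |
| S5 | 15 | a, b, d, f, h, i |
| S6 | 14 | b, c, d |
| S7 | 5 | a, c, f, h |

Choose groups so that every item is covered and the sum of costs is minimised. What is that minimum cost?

17

S1, S2 together cover every item (S1 ∪ S2 = {a, b, c, d, e, f, g, h, i}); total cost 13 + 4 = 17.
The greedy pick S2, S7, S4, S3 costs 25; no covering selection beats 17.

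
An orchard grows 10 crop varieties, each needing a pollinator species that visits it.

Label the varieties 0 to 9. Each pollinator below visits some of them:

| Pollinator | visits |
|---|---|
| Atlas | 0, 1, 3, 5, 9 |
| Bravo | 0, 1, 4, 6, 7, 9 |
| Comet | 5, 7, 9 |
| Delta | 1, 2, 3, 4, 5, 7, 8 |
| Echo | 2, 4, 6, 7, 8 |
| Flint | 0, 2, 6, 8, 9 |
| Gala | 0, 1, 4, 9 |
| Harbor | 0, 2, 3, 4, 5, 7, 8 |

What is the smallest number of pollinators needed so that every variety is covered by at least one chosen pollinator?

Atlas and Echo together: Atlas ∪ Echo = {0, 1, 2, 3, 4, 5, 6, 7, 8, 9} — every variety is covered.
No single pollinator has all 10 varieties (the largest, Delta, has 7), so 2 is optimal.

2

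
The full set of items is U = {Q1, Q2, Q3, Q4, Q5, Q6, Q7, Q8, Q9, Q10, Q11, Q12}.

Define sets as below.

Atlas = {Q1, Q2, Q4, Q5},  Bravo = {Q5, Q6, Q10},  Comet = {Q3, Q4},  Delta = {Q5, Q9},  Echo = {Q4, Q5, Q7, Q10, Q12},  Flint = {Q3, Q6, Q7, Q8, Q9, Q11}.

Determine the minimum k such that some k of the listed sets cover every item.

Atlas and Echo and Flint together: Atlas ∪ Echo ∪ Flint = {Q1, Q2, Q3, Q4, Q5, Q6, Q7, Q8, Q9, Q10, Q11, Q12} — every item is covered.
Only Atlas contains Q1, so Atlas is forced; the remaining 8 items need at least 2 more sets (each remaining set adds at most 6) — so at least 3 sets are needed, and 3 is optimal.

3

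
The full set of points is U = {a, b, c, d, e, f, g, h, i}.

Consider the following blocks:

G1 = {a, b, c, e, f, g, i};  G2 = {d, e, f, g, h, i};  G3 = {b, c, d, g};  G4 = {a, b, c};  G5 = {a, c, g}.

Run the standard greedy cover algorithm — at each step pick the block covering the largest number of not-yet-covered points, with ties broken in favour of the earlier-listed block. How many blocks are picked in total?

2

Greedy: pick G1 (covers 7 new) → pick G2 (covers 2 new). Total picks: 2.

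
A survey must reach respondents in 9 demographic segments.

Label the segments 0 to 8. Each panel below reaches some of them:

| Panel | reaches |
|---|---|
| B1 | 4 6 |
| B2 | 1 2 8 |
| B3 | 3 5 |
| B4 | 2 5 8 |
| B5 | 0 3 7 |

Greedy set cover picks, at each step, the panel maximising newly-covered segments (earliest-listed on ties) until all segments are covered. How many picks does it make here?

Greedy: pick B2 (covers 3 new) → pick B5 (covers 3 new) → pick B1 (covers 2 new) → pick B3 (covers 1 new). Total picks: 4.

4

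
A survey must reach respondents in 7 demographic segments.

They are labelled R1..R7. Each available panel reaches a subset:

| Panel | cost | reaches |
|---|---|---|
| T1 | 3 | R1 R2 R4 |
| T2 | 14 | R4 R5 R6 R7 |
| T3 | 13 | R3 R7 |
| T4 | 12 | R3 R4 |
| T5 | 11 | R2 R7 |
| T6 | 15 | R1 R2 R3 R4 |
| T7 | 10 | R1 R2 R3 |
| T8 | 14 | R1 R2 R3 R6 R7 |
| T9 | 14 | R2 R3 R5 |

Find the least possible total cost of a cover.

24

T2, T7 together cover every segment (T2 ∪ T7 = {R1, R2, R3, R4, R5, R6, R7}); total cost 14 + 10 = 24.
The greedy pick T1, T2, T7 costs 27; no covering selection beats 24.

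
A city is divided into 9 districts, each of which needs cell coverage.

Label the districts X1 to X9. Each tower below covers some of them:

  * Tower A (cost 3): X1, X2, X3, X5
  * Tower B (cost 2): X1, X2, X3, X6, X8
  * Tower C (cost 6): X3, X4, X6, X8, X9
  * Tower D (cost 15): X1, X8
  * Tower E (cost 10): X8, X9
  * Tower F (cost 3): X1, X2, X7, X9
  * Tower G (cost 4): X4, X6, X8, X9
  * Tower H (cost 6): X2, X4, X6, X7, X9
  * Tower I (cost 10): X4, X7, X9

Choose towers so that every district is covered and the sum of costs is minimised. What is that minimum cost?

10

A, F, G together cover every district (A ∪ F ∪ G = {X1, X2, X3, X4, X5, X6, X7, X8, X9}); total cost 3 + 3 + 4 = 10.
The greedy pick B, F, A, G costs 12; no covering selection beats 10.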